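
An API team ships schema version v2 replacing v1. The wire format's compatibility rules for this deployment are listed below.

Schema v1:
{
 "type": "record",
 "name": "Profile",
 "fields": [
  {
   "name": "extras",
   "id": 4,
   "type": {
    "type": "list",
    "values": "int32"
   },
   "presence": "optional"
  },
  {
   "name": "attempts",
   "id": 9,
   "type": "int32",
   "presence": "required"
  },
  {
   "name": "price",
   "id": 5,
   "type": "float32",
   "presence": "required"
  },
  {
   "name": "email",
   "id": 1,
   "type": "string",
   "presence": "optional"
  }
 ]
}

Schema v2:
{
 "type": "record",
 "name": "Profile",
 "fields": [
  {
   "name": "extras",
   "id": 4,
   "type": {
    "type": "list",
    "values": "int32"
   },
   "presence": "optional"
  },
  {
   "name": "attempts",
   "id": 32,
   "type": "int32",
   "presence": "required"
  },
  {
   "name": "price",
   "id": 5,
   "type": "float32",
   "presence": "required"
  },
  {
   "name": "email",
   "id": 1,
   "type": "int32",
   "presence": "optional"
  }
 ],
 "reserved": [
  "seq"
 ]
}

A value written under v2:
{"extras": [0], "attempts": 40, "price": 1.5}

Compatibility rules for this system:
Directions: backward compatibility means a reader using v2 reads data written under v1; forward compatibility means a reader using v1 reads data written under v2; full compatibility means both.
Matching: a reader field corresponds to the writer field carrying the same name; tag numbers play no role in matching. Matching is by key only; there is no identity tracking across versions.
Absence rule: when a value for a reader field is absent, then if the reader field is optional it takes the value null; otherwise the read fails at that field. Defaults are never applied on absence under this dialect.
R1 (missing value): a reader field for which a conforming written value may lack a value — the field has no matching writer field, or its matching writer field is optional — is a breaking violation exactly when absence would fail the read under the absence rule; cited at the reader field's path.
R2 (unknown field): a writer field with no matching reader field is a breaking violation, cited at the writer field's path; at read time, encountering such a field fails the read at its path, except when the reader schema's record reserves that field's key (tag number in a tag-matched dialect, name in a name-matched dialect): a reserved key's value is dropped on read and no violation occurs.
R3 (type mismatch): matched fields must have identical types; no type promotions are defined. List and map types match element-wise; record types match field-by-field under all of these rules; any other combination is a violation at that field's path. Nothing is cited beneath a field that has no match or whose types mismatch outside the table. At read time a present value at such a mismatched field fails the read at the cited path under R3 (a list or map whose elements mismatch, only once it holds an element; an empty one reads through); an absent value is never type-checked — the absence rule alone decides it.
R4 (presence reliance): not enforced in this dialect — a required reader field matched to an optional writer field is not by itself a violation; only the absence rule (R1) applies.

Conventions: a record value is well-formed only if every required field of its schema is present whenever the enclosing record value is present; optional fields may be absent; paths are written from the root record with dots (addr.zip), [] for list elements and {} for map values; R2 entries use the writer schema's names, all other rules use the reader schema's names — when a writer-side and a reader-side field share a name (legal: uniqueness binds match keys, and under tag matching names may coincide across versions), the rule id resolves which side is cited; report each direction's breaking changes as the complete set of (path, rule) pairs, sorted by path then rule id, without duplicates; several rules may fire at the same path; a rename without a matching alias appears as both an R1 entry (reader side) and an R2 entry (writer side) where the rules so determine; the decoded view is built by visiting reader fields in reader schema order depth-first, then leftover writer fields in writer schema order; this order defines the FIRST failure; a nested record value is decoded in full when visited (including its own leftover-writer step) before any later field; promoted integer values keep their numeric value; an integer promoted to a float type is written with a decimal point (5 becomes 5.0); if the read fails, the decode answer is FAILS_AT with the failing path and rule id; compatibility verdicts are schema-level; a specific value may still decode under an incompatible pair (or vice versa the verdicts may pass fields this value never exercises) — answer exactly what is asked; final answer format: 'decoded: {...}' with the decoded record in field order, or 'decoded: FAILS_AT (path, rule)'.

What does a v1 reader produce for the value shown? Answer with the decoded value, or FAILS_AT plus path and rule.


decoded: {"extras": [0], "attempts": 40, "price": 1.5, "email": null}

in Profile below, arrows point writer -> reader
decode (reader v1):
  extras := [0]
  attempts := 40
  price := 1.5
  email := null (absent, optional -> null)
  => decoded: {"extras": [0], "attempts": 40, "price": 1.5, "email": null}
ruling out the remaining Profile differences:
  field email in record Profile: type string changed to int32 -> shifts the Profile verdicts, not this decode
  field attempts in record Profile: tag 9 changed to 32 -> triggers nothing under the printed rules; the Profile answer is the same either way


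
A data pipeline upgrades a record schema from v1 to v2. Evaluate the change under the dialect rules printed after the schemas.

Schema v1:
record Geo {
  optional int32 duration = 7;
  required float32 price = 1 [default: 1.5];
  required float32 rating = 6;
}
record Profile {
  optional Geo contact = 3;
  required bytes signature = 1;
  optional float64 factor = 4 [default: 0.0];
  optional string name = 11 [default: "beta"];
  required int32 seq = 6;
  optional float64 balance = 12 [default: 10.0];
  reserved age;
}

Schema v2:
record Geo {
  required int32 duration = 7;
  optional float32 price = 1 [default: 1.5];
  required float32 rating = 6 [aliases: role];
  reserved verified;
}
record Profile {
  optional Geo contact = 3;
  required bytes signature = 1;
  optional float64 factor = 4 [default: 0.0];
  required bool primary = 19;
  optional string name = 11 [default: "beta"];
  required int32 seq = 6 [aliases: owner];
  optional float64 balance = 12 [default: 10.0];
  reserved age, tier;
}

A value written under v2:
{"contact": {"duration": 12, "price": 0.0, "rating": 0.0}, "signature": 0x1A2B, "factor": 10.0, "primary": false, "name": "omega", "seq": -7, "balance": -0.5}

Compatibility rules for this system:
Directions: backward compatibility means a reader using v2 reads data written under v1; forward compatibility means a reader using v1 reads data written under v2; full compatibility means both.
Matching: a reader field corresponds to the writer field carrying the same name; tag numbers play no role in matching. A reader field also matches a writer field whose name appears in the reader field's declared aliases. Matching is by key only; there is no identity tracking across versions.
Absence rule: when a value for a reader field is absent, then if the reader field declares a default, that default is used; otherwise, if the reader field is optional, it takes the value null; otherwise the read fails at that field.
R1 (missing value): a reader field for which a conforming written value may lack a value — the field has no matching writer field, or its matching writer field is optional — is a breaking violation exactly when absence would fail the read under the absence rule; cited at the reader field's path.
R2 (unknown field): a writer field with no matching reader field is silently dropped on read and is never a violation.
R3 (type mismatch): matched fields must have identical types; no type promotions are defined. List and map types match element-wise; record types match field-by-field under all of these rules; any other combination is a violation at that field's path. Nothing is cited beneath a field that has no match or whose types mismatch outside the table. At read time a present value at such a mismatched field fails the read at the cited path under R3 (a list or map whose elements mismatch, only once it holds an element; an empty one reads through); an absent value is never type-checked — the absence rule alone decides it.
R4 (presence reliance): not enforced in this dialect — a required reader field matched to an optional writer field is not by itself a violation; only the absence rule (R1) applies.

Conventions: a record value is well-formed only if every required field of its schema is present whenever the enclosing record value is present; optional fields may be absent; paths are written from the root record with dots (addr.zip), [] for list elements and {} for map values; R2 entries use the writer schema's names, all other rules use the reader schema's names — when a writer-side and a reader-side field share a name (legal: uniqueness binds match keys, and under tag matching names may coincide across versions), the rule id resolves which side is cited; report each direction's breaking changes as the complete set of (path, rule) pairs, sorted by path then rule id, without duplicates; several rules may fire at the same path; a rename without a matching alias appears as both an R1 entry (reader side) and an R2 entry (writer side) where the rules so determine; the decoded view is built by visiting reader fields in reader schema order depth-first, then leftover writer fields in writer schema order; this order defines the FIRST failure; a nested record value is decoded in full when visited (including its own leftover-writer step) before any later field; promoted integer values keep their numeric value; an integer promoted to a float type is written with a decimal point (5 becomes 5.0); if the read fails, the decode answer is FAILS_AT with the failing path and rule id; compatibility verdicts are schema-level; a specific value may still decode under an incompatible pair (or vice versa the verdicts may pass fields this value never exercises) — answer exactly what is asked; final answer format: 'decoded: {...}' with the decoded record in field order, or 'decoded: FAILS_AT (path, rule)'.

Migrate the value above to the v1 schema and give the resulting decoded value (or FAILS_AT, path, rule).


decoded: {"contact": {"duration": 12, "price": 0.0, "rating": 0.0}, "signature": 0x1A2B, "factor": 10.0, "name": "omega", "seq": -7, "balance": -0.5}

in Profile below, arrows point writer -> reader
migrating the Profile value to v1:
  contact.duration := 12
  contact.price := 0.0
  contact.rating := 0.0
  signature := 0x1A2B
  factor := 10.0
  name := "omega"
  seq := -7
  balance := -0.5
  writer primary: unknown -> dropped
  => decoded: {"contact": {"duration": 12, "price": 0.0, "rating": 0.0}, "signature": 0x1A2B, "factor": 10.0, "name": "omega", "seq": -7, "balance": -0.5}
checking off the Profile differences that do not matter here:
  added field primary to record Profile: required bool, tag 19 (in v2 it sits immediately before name) -> schema-level compatibility only; this Profile value's decode is unchanged
  field duration in record Geo: optional changed to required -> schema-level compatibility only; this Profile value's decode is unchanged
  field price in record Geo: required changed to optional -> no rule fires on it and the decoded Profile view is identical with or without it


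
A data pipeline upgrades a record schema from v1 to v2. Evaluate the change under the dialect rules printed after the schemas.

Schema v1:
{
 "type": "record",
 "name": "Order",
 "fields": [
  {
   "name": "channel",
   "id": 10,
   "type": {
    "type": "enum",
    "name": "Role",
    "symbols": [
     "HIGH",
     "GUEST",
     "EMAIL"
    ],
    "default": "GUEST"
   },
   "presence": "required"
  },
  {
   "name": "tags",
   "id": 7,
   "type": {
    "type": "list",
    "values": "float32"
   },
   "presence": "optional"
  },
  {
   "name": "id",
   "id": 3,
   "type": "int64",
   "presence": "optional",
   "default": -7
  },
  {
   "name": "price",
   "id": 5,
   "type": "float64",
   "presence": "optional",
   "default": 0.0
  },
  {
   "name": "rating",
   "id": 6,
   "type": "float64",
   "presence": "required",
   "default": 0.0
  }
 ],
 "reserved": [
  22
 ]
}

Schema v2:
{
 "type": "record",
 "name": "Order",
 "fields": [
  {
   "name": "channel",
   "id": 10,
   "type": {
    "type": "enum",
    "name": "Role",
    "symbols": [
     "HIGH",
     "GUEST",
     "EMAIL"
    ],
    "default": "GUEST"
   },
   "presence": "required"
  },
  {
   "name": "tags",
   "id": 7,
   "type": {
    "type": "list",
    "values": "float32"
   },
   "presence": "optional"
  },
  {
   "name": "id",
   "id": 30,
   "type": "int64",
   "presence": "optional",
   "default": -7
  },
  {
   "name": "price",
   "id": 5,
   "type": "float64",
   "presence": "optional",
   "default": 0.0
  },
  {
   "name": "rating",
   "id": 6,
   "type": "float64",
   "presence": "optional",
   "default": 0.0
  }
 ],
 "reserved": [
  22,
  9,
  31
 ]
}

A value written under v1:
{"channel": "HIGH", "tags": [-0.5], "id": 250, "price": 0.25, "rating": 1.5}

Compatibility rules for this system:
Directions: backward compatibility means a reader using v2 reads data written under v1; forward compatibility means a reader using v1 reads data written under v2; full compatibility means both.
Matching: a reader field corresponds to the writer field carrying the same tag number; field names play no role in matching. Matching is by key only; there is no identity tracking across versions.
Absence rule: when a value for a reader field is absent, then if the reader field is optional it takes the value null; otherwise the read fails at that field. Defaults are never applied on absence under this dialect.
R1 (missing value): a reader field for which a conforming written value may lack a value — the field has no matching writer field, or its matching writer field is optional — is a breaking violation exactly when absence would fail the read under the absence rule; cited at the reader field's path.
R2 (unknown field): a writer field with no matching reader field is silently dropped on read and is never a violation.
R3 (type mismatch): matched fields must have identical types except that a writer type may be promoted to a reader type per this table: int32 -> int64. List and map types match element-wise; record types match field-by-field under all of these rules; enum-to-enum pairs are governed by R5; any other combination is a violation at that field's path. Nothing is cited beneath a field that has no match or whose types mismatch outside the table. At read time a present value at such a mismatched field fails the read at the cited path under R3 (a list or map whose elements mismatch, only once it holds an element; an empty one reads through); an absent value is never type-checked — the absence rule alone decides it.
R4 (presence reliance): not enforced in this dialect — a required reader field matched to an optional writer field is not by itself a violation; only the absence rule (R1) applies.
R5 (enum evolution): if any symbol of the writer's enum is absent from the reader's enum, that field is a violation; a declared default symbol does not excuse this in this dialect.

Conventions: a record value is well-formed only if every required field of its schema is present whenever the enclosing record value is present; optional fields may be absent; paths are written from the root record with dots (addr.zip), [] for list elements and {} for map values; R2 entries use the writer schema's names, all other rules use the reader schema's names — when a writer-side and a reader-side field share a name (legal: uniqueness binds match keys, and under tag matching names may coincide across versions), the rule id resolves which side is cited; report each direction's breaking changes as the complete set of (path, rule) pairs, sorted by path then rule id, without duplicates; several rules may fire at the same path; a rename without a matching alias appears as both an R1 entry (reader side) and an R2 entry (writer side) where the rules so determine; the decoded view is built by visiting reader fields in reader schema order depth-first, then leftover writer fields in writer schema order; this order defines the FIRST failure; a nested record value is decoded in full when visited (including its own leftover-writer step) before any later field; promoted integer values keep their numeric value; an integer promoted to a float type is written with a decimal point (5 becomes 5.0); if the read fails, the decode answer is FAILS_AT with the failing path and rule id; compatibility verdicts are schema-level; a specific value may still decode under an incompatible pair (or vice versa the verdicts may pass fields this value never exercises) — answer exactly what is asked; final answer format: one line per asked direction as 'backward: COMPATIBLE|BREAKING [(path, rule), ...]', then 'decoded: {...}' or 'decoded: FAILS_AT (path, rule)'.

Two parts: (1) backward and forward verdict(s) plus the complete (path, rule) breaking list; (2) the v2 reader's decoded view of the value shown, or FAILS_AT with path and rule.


backward: COMPATIBLE []; forward: BREAKING [(rating, R1)]; decoded: {"channel": "HIGH", "tags": [-0.5], "id": null, "price": 0.25, "rating": 1.5}

in Order below, arrows point writer -> reader
backward analysis of Order with v2 as reader and v1 as writer:
  writer required, Role -> Role: reader channel maps from writer channel
  writer optional, list<float32> -> list<float32>: reader tags maps from writer tags
  no writer field matches reader id
  writer optional, float64 -> float64: reader price maps from writer price
  writer required, float64 -> float64: reader rating maps from writer rating
  writer id: unknown to reader
  => backward: COMPATIBLE
forward analysis of Order with v1 as reader and v2 as writer:
  writer required, Role -> Role: reader channel maps from writer channel
  writer optional, list<float32> -> list<float32>: reader tags maps from writer tags
  no writer field matches reader id
  writer optional, float64 -> float64: reader price maps from writer price
  writer optional, float64 -> float64: reader rating maps from writer rating
  writer id: unknown to reader
  violation R1 at rating
  => forward: BREAKING (1)
decoding the Order value with the v2 reader:
  channel := "HIGH"
  tags := [-0.5]
  id := null (not supplied -> null)
  price := 0.25
  rating := 1.5
  writer id: unmatched, discarded
  => decoded: {"channel": "HIGH", "tags": [-0.5], "id": null, "price": 0.25, "rating": 1.5}


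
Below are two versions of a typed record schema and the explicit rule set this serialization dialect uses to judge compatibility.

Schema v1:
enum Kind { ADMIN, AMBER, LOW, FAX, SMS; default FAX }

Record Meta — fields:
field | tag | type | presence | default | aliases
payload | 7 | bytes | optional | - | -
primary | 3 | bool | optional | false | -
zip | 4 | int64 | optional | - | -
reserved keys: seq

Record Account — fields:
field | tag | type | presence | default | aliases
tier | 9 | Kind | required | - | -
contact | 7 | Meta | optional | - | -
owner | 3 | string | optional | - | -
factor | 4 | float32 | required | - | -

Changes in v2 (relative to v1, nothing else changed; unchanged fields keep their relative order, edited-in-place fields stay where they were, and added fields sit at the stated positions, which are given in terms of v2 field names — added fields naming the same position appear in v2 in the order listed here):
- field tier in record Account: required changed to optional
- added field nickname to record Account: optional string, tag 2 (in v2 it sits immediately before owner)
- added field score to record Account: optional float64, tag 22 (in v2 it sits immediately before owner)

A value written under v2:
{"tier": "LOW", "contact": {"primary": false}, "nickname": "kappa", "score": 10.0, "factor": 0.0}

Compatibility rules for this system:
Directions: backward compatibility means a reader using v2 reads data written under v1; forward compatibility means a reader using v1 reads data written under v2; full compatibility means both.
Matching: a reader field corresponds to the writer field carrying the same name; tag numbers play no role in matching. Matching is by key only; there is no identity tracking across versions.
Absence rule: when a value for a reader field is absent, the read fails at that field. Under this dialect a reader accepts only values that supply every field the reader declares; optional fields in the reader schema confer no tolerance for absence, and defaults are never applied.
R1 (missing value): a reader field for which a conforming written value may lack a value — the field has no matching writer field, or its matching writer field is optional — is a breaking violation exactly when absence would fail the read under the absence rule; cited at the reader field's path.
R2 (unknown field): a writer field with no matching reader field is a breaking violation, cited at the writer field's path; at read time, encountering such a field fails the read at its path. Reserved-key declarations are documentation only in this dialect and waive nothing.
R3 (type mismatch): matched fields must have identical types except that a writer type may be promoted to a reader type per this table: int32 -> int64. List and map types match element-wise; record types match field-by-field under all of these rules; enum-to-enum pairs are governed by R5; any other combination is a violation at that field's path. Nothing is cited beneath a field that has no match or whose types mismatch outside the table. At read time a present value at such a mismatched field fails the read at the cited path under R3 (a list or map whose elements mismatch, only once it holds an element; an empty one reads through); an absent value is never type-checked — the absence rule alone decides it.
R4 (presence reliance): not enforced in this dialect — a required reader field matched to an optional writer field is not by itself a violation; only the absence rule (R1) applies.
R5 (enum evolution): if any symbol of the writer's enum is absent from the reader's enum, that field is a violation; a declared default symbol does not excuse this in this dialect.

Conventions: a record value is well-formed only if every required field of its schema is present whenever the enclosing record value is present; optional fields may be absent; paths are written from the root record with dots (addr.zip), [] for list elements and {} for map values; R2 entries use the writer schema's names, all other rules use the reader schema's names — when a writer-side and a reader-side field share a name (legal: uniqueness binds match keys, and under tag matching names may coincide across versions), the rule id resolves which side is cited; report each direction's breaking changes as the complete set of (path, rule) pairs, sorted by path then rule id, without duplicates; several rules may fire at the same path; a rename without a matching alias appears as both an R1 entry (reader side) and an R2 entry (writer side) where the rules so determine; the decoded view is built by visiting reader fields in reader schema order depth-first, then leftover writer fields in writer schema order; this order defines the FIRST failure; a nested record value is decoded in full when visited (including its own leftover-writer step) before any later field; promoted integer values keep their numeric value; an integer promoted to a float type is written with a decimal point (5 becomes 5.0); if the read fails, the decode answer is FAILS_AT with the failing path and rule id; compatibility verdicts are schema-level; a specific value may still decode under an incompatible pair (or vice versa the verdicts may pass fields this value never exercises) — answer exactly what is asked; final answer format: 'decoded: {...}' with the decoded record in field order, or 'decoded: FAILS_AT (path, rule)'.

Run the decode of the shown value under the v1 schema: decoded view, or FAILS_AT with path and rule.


arrows below run writer -> reader for Account
migrating the Account value to v1:
  tier := "LOW"
  read fails at contact.payload under R1 (no fill)
  => FAILS_AT (contact.payload, R1)
remaining Account differences; none change what is asked:
  field tier in record Account: required changed to optional -> matters for Account compatibility verdicts, not for this value's decode
  added field score to record Account: optional float64, tag 22 (in v2 it sits immediately before owner) -> matters for Account compatibility verdicts, not for this value's decode
  added field nickname to record Account: optional string, tag 2 (in v2 it sits immediately before owner) -> matters for Account compatibility verdicts, not for this value's decode

decoded: FAILS_AT (contact.payload, R1)


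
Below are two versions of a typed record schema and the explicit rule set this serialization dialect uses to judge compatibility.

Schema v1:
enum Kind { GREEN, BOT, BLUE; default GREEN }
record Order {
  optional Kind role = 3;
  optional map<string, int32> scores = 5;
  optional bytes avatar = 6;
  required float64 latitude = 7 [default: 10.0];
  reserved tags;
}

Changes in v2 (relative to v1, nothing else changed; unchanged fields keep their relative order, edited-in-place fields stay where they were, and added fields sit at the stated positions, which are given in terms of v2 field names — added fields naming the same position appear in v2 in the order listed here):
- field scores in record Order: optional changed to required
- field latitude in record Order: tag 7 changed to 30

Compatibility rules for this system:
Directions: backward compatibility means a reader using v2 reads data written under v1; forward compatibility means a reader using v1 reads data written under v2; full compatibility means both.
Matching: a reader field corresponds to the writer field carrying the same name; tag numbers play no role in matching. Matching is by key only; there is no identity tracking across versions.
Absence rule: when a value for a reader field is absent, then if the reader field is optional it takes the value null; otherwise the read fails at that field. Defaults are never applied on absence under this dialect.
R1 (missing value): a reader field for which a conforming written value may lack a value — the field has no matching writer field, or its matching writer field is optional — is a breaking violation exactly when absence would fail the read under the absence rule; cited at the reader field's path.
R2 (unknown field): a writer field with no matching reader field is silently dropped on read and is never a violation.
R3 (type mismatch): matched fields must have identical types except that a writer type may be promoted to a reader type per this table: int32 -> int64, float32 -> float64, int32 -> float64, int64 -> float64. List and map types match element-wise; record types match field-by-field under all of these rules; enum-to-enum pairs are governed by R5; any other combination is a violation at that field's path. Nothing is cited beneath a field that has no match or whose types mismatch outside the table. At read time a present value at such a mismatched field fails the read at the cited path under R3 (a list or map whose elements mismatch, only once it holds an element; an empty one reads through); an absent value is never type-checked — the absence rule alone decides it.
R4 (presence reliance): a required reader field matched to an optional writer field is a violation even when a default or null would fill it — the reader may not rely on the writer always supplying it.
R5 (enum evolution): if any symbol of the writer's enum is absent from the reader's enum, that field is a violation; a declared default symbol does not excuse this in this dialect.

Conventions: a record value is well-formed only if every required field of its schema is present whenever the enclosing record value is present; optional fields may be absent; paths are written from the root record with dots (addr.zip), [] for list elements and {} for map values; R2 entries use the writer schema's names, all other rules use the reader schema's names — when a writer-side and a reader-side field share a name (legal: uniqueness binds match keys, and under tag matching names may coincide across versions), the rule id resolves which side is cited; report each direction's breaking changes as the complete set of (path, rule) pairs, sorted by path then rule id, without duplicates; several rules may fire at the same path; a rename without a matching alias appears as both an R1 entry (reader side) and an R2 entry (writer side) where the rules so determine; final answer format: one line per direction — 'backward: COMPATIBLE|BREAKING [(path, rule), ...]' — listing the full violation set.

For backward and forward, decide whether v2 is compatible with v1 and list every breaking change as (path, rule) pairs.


arrows below run writer -> reader for Order
backward for Order (reader v2, writer v1):
  Kind -> Kind, writer optional: role aligns to role
  map<string, int32> -> map<string, int32>, writer optional: scores aligns to scores
  bytes -> bytes, writer optional: avatar aligns to avatar
  float64 -> float64, writer required: latitude aligns to latitude
  violation R1 at scores
  violation R4 at scores
  => backward verdict for Order: BREAKING, 2 violation(s)
forward for Order (reader v1, writer v2):
  Kind -> Kind, writer optional: role aligns to role
  map<string, int32> -> map<string, int32>, writer required: scores aligns to scores
  bytes -> bytes, writer optional: avatar aligns to avatar
  float64 -> float64, writer required: latitude aligns to latitude
  => forward verdict for Order: COMPATIBLE, no violations

backward: BREAKING [(scores, R1), (scores, R4)]; forward: COMPATIBLE []


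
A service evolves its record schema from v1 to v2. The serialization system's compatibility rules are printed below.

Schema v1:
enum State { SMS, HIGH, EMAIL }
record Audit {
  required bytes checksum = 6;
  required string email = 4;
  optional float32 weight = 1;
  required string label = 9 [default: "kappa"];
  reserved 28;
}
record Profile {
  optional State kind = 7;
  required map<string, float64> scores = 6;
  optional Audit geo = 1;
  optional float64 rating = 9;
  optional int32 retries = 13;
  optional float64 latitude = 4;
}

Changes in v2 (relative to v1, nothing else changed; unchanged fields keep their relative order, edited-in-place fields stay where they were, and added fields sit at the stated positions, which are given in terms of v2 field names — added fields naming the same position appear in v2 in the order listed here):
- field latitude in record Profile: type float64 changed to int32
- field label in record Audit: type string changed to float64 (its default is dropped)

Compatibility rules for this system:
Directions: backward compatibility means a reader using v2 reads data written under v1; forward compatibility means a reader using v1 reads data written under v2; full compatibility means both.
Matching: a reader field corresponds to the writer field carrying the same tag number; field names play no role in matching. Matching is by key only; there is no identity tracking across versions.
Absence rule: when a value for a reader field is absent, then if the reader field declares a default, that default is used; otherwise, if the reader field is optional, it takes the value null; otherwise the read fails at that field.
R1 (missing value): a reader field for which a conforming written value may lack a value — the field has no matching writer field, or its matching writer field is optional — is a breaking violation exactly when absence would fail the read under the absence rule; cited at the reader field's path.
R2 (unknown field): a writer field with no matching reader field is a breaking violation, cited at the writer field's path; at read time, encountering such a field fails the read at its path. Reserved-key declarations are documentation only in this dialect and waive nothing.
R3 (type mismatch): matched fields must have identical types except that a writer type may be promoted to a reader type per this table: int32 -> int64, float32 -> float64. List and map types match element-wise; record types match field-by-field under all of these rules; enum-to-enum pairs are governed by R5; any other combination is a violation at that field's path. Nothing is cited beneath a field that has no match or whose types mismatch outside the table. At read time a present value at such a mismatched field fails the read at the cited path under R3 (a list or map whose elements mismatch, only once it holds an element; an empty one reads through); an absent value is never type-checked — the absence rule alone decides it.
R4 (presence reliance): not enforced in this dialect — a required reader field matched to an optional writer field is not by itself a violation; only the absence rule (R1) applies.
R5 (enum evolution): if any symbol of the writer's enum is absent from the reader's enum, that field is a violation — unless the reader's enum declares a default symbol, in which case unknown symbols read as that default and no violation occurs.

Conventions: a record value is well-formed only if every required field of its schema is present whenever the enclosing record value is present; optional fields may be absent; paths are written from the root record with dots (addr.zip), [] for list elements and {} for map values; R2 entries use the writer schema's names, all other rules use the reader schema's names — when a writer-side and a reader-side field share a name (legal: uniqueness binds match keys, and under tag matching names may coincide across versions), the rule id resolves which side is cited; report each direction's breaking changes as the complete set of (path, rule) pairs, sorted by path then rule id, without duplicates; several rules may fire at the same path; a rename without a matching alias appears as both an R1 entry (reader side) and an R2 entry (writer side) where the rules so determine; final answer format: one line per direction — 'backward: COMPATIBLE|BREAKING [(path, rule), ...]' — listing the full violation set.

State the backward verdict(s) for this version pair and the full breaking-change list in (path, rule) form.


backward: BREAKING [(geo.label, R3), (latitude, R3)]

in Profile below, arrows point writer -> reader
backward on Profile — v2 reading data written by v1:
  kind: State -> State, writer optional; from kind
  scores: map<string, float64> -> map<string, float64>, writer required; from scores
  geo: Audit -> Audit, writer optional; from geo
  rating: float64 -> float64, writer optional; from rating
  retries: int32 -> int32, writer optional; from retries
  latitude: float64 -> int32, writer optional; from latitude
  geo.checksum: bytes -> bytes, writer required; from geo.checksum
  geo.email: string -> string, writer required; from geo.email
  geo.weight: float32 -> float32, writer optional; from geo.weight
  geo.label: string -> float64, writer required; from geo.label
  violation R3 at geo.label
  violation R3 at latitude
  => backward: BREAKING (2)


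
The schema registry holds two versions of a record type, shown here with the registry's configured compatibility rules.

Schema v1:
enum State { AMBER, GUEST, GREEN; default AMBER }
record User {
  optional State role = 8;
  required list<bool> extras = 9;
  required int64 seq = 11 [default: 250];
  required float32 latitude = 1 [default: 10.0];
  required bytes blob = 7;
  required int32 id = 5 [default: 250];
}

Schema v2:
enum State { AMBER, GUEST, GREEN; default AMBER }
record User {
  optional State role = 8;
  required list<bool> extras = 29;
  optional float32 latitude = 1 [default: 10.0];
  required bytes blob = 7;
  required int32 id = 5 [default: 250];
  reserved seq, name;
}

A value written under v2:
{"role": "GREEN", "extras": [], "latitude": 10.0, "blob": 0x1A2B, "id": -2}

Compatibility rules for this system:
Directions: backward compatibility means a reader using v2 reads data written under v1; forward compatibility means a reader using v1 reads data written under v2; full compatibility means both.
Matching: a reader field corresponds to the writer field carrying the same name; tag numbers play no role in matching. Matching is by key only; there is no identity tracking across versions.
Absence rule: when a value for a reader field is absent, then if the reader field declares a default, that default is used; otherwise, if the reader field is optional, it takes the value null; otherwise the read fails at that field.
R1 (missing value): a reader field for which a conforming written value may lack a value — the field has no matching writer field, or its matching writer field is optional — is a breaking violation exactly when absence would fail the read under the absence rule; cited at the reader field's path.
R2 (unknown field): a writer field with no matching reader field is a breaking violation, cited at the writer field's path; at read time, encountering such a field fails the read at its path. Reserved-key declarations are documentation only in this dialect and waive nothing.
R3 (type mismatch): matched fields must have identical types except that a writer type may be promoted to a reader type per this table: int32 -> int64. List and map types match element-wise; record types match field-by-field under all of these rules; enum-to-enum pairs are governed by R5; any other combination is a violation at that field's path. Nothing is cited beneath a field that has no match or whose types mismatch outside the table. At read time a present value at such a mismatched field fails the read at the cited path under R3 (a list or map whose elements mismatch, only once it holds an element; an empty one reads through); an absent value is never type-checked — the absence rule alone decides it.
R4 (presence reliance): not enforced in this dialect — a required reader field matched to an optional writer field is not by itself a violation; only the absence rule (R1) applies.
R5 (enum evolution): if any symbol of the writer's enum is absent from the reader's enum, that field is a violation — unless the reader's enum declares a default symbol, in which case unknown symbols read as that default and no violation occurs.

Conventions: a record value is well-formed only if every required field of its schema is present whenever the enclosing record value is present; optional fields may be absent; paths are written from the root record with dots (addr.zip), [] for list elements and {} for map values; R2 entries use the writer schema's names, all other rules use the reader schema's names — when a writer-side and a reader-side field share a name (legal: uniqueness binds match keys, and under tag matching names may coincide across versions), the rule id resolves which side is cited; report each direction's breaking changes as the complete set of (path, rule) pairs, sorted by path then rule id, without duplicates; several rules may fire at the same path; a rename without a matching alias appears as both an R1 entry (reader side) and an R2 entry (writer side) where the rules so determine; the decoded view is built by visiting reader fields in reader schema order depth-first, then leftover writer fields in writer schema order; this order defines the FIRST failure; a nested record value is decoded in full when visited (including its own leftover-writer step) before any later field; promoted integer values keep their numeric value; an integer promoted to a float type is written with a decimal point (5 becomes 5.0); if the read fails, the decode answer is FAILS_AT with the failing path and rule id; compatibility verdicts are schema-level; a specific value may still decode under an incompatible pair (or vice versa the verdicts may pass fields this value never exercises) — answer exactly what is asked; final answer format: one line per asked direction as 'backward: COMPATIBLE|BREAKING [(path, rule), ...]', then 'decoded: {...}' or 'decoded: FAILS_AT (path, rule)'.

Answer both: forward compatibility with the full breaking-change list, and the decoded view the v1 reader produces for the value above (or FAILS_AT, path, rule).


forward: COMPATIBLE []; decoded: {"role": "GREEN", "extras": [], "seq": 250, "latitude": 10.0, "blob": 0x1A2B, "id": -2}

each type pair in User: writer, then reader
forward for User (reader v1, writer v2):
  role <- role (State -> State, writer optional)
  extras <- extras (list<bool> -> list<bool>, writer required)
  seq: no writer-side match
  latitude <- latitude (float32 -> float32, writer optional)
  blob <- blob (bytes -> bytes, writer required)
  id <- id (int32 -> int32, writer required)
  => no violations; forward on User: COMPATIBLE
decode walk for User under reader schema v1:
  role := "GREEN"
  extras := []
  seq := 250 (absent -> default)
  latitude := 10.0
  blob := 0x1A2B
  id := -2
  => decoded: {"role": "GREEN", "extras": [], "seq": 250, "latitude": 10.0, "blob": 0x1A2B, "id": -2}
the other User changes do not affect what is asked:
  removed field seq from record User (its key "seq" joins the reserved list) -> its effect on User is confined to the backward direction, not asked
  field latitude in record User: required changed to optional -> no rule fires on it in User's dialect; the asked verdict holds
  field extras in record User: tag 9 changed to 29 -> no rule fires on it in User's dialect; the asked verdict holds
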